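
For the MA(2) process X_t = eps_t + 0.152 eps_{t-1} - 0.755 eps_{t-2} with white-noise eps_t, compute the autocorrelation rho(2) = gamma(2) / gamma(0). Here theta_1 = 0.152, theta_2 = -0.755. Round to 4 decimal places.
\rho(2) = -0.4739

For an MA(q) process with theta_0 = 1, the autocovariance is
  gamma(k) = sigma^2 * sum_{i=0..q-k} theta_i * theta_{i+k},
and rho(k) = gamma(k) / gamma(0). Sigma^2 cancels.
  numerator   = (1)*(-0.755) = -0.755.
  denominator = (1)^2 + (0.152)^2 + (-0.755)^2 = 1.593129.
  rho(2) = -0.755 / 1.593129 = -0.4739.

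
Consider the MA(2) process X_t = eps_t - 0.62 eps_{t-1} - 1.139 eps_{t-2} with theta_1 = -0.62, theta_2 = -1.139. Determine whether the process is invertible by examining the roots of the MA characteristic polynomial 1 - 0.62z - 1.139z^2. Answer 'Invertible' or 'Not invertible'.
\text{Not invertible}

The MA(q) characteristic polynomial is P(z) = 1 - 0.62z - 1.139z^2.
Invertibility requires all roots to lie outside the unit circle, i.e. |z| > 1 for every root.
Set 1 + (-0.62) z + (-1.139) z^2 = 0, i.e. a z^2 + b z + c = 0 with a = -1.139, b = -0.62, c = 1.
Discriminant D = b^2 - 4ac = (-0.62)^2 - 4*(-1.139)*1 = 0.3844 - (-4.556) = 4.9404.
D >= 0, so the roots are real: z = (-b +/- sqrt(D)) / (2a) = (0.62 +/- 2.222701) / (-2.278).
  z_1 = (0.62 + 2.222701) / (-2.278) = -1.2479,   |z_1| = 1.2479.
  z_2 = (0.62 - 2.222701) / (-2.278) = 0.7036,   |z_2| = 0.7036.
Moduli of all roots: 1.2479, 0.7036.
All moduli strictly greater than 1? No.
Verdict: Not invertible.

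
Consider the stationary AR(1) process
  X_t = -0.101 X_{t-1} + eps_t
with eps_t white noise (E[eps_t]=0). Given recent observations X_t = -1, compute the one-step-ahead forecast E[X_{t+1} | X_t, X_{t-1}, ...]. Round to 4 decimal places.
E[X_{t+1} \mid \mathcal F_t] = 0.1010

For an AR(p) model X_t = c + sum_i phi_i X_{t-i} + eps_t, the
one-step-ahead conditional mean is
  E[X_{t+1} | X_t, ...] = c + sum_i phi_i X_{t+1-i}.
Substitute known values:
  E[X_{t+1} | ...] = (-0.101) * (-1)
                   = 0.1010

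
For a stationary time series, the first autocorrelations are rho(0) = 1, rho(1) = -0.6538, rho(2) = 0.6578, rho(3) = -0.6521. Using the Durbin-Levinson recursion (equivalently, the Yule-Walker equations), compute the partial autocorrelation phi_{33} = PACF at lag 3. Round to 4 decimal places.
\phi_{33} = -0.2751

The PACF at lag k is phi_{kk}, the last component of the solution
to the Yule-Walker system G_k phi = r_k where
  (G_k)_{ij} = rho(|i - j|), (r_k)_i = rho(i), i,j = 1..k.
Equivalently, Durbin-Levinson gives phi_{kk} iteratively:
  phi_{11} = rho(1)
  phi_{kk} = [rho(k) - sum_{j=1..k-1} phi_{k-1,j} rho(k-j)]
            / [1 - sum_{j=1..k-1} phi_{k-1,j} rho(j)],
  phi_{k,j} = phi_{k-1,j} - phi_{kk} phi_{k-1,k-j},  j = 1..k-1.
Step k = 1:
  phi_11 = rho(1) = -0.6538.
Step k = 2:
  phi_22 = [rho(2) - phi_11 rho(1)] / [1 - phi_11 rho(1)] = [0.6578 - (-0.6538)(-0.6538)] / [1 - (-0.6538)(-0.6538)]
         = 0.23034556 / 0.57254556 = 0.402318.
  Update: phi_21 = phi_11 - phi_22 phi_11 = -0.6538 - (0.402318)(-0.6538) = -0.390764.
Step k = 3:
  phi_33 = [rho(3) - phi_21 rho(2) - phi_22 rho(1)] / [1 - phi_21 rho(1) - phi_22 rho(2)]
    numerator   = -0.6521 - (-0.390764)(0.6578) - (0.402318)(-0.6538) = -0.13201954
    denominator = 1 - (-0.390764)(-0.6538) - (0.402318)(0.6578) = 0.47987332
  phi_33 = -0.13201954 / 0.47987332 = -0.2751.
Therefore phi_{33} = -0.2751.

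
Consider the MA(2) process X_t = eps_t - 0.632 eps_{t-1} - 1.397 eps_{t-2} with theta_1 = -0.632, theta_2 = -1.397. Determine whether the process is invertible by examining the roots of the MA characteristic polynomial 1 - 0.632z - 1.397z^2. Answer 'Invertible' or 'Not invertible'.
\text{Not invertible}

The MA(q) characteristic polynomial is P(z) = 1 - 0.632z - 1.397z^2.
Invertibility requires all roots to lie outside the unit circle, i.e. |z| > 1 for every root.
Set 1 + (-0.632) z + (-1.397) z^2 = 0, i.e. a z^2 + b z + c = 0 with a = -1.397, b = -0.632, c = 1.
Discriminant D = b^2 - 4ac = (-0.632)^2 - 4*(-1.397)*1 = 0.399424 - (-5.588) = 5.987424.
D >= 0, so the roots are real: z = (-b +/- sqrt(D)) / (2a) = (0.632 +/- 2.446921) / (-2.794).
  z_1 = (0.632 + 2.446921) / (-2.794) = -1.102,   |z_1| = 1.102.
  z_2 = (0.632 - 2.446921) / (-2.794) = 0.6496,   |z_2| = 0.6496.
Moduli of all roots: 1.1020, 0.6496.
All moduli strictly greater than 1? No.
Verdict: Not invertible.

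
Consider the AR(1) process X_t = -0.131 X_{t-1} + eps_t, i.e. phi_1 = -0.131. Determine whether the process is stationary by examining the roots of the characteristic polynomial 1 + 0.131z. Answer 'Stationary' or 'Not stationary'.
\text{Stationary}

The AR(p) characteristic polynomial is P(z) = 1 + 0.131z.
Stationarity requires all roots to lie outside the unit circle, i.e. |z| > 1 for every root.
This is linear in z: 1 + (0.131) z = 0  =>  z = -1/(0.131) = -7.633588,  |z| = 7.633588.
Moduli of all roots: 7.6336.
All moduli strictly greater than 1? Yes.
Verdict: Stationary.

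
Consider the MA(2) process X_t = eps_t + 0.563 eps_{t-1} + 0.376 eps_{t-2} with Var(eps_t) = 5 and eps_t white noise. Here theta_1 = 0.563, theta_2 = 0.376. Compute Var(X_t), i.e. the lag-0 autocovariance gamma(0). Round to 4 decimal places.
\gamma(0) = 7.2917

For an MA(q) process X_t = eps_t + sum_i theta_i eps_{t-i} with
Var(eps_t) = sigma^2, the variance is
  gamma(0) = sigma^2 * (1 + sum_i theta_i^2).
  sum_i theta_i^2 = (0.563)^2 + (0.376)^2 = 0.316969 + 0.141376 = 0.458345.
  gamma(0) = 5 * (1 + 0.458345) = 5 * 1.458345 = 7.291725, which rounds to 7.2917.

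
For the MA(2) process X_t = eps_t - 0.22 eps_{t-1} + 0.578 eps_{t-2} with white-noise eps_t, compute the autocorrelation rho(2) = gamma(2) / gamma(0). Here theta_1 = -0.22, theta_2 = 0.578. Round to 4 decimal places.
\rho(2) = 0.4181

For an MA(q) process with theta_0 = 1, the autocovariance is
  gamma(k) = sigma^2 * sum_{i=0..q-k} theta_i * theta_{i+k},
and rho(k) = gamma(k) / gamma(0). Sigma^2 cancels.
  numerator   = (1)*(0.578) = 0.578.
  denominator = (1)^2 + (-0.22)^2 + (0.578)^2 = 1.382484.
  rho(2) = 0.578 / 1.382484 = 0.4181.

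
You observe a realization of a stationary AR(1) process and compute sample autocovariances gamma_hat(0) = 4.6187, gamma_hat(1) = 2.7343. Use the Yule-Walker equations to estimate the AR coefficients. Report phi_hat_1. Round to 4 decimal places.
\hat\phi_{1} = 0.5920

The Yule-Walker equations for an AR(p) process read, in matrix form,
  Gamma_p phi = r_p,   with   (Gamma_p)_{ij} = gamma(|i - j|),
                       (r_p)_i = gamma(i),   i,j = 1..p.
Substitute the sample gammas (Toeplitz matrix and right-hand side of size 1):
  Gamma_p = [[4.6187]]
  r_p     = [2.7343]
With p = 1 this is the single equation gamma(0) phi_1 = gamma(1):
  phi_hat_1 = gamma(1) / gamma(0) = 2.7343 / 4.6187 = 0.5920.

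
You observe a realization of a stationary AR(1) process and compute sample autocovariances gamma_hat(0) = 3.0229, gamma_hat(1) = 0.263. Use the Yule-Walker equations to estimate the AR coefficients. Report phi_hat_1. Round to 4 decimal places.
\hat\phi_{1} = 0.0870

The Yule-Walker equations for an AR(p) process read, in matrix form,
  Gamma_p phi = r_p,   with   (Gamma_p)_{ij} = gamma(|i - j|),
                       (r_p)_i = gamma(i),   i,j = 1..p.
Substitute the sample gammas (Toeplitz matrix and right-hand side of size 1):
  Gamma_p = [[3.0229]]
  r_p     = [0.263]
With p = 1 this is the single equation gamma(0) phi_1 = gamma(1):
  phi_hat_1 = gamma(1) / gamma(0) = 0.263 / 3.0229 = 0.0870.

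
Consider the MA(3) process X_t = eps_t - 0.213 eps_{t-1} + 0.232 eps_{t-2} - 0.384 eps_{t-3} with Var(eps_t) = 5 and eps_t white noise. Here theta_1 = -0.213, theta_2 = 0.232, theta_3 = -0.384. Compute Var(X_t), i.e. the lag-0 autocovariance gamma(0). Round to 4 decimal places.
\gamma(0) = 6.2332

For an MA(q) process X_t = eps_t + sum_i theta_i eps_{t-i} with
Var(eps_t) = sigma^2, the variance is
  gamma(0) = sigma^2 * (1 + sum_i theta_i^2).
  sum_i theta_i^2 = (-0.213)^2 + (0.232)^2 + (-0.384)^2 = 0.045369 + 0.053824 + 0.147456 = 0.246649.
  gamma(0) = 5 * (1 + 0.246649) = 5 * 1.246649 = 6.233245, which rounds to 6.2332.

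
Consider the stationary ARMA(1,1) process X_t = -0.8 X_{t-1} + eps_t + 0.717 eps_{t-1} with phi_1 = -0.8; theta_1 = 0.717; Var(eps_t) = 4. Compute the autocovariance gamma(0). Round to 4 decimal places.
\gamma(0) = 4.0765

Multiply the model equation by X_{t-k} and take expectations. With theta_0 = psi_0 = 1 and psi_j the MA(infinity) weights, this gives
  gamma(k) - sum_i phi_i gamma(k-i) = c_k,
  c_k = sigma^2 * sum_{j=k..q} theta_j psi_{j-k}   (c_k = 0 for k > q),
using gamma(-m) = gamma(m).
psi-weights needed (psi_j = theta_j + sum_i phi_i psi_{j-i}):
  psi_1 = theta_1 + phi_1 = 0.717 + (-0.8) = -0.083
Right-hand sides:
  c_0 = sigma^2 (1 + theta_1 psi_1) = 4 * (1 + (0.717)(-0.083)) = 4 * 0.940489 = 3.761956
  c_1 = sigma^2 theta_1 = 4 * (0.717) = 2.868
  c_2 = 0
Equations for k = 0 and k = 1 (AR order 1):
  gamma(0) = phi_1 gamma(1) + c_0
  gamma(1) = phi_1 gamma(0) + c_1
Substituting the second into the first: gamma(0) (1 - phi_1^2) = c_0 + phi_1 c_1, so
  gamma(0) = (c_0 + phi_1 c_1) / (1 - phi_1^2) = (3.761956 + (-0.8)(2.868)) / (1 - (-0.8)^2) = 1.467556 / 0.36 = 4.076544.
Therefore gamma(0) = 4.0765 (to 4 decimal places).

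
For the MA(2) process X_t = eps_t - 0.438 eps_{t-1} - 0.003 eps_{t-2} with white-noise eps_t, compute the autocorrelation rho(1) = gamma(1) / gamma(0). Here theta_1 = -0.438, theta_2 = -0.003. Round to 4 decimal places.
\rho(1) = -0.3664

For an MA(q) process with theta_0 = 1, the autocovariance is
  gamma(k) = sigma^2 * sum_{i=0..q-k} theta_i * theta_{i+k},
and rho(k) = gamma(k) / gamma(0). Sigma^2 cancels.
  numerator   = (1)*(-0.438) + (-0.438)*(-0.003) = -0.436686.
  denominator = (1)^2 + (-0.438)^2 + (-0.003)^2 = 1.191853.
  rho(1) = -0.436686 / 1.191853 = -0.3664.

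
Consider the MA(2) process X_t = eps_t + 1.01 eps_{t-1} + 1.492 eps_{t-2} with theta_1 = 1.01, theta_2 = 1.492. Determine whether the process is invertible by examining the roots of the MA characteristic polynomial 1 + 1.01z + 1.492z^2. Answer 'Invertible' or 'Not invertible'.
\text{Not invertible}

The MA(q) characteristic polynomial is P(z) = 1 + 1.01z + 1.492z^2.
Invertibility requires all roots to lie outside the unit circle, i.e. |z| > 1 for every root.
Set 1 + (1.01) z + (1.492) z^2 = 0, i.e. a z^2 + b z + c = 0 with a = 1.492, b = 1.01, c = 1.
Discriminant D = b^2 - 4ac = (1.01)^2 - 4*(1.492)*1 = 1.0201 - (5.968) = -4.9479.
D < 0, so the roots are the complex-conjugate pair z = (-b +/- i sqrt(-D)) / (2a) = -0.3385 +/- 0.7454i.
For a conjugate pair |z|^2 = z * conj(z) = (product of roots) = c/a = 1/(1.492) = 0.670241, so |z| = sqrt(0.670241) = 0.8187 for both roots.
Moduli of all roots: 0.8187, 0.8187.
All moduli strictly greater than 1? No.
Verdict: Not invertible.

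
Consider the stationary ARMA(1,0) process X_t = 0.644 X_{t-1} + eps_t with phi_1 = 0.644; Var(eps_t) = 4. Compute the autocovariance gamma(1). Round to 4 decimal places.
\gamma(1) = 4.4014

Multiply the model equation by X_{t-k} and take expectations. With theta_0 = psi_0 = 1 and psi_j the MA(infinity) weights, this gives
  gamma(k) - sum_i phi_i gamma(k-i) = c_k,
  c_k = sigma^2 * sum_{j=k..q} theta_j psi_{j-k}   (c_k = 0 for k > q),
using gamma(-m) = gamma(m).
Pure AR (q = 0): c_0 = sigma^2 = 4, c_k = 0 for k >= 1.
Equations for k = 0 and k = 1 (AR order 1):
  gamma(0) = phi_1 gamma(1) + c_0
  gamma(1) = phi_1 gamma(0) + c_1
Substituting the second into the first: gamma(0) (1 - phi_1^2) = c_0 + phi_1 c_1, so
  gamma(0) = c_0 / (1 - phi_1^2) = 4 / (1 - (0.644)^2) = 4 / 0.585264 = 6.834523.
  gamma(1) = phi_1 gamma(0) = (0.644)(6.834523) = 4.401433.
Therefore gamma(1) = 4.4014 (to 4 decimal places).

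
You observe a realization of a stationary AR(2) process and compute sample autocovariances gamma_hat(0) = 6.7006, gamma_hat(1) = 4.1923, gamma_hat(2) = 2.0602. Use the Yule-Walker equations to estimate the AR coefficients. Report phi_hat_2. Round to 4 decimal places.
\hat\phi_{2} = -0.1380

The Yule-Walker equations for an AR(p) process read, in matrix form,
  Gamma_p phi = r_p,   with   (Gamma_p)_{ij} = gamma(|i - j|),
                       (r_p)_i = gamma(i),   i,j = 1..p.
Substitute the sample gammas (Toeplitz matrix and right-hand side of size 2):
  Gamma_p = [[6.7006, 4.1923], [4.1923, 6.7006]]
  r_p     = [4.1923, 2.0602]
Written out:
  6.7006 phi_1 + 4.1923 phi_2 = 4.1923
  4.1923 phi_1 + 6.7006 phi_2 = 2.0602
Solve by Cramer's rule:
  det = gamma(0)^2 - gamma(1)^2 = (6.7006)^2 - (4.1923)^2 = 44.89804036 - 17.57537929 = 27.32266107
  phi_hat_1 = [gamma(1) gamma(0) - gamma(1) gamma(2)] / det = [(4.1923)(6.7006) - (4.1923)(2.0602)] / 27.32266107 = 19.45394892 / 27.32266107 = 0.712
  phi_hat_2 = [gamma(0) gamma(2) - gamma(1)^2] / det = [(6.7006)(2.0602) - (4.1923)^2] / 27.32266107 = -3.77080317 / 27.32266107 = -0.138
So phi_hat = [0.7120, -0.1380].
Therefore phi_hat_2 = -0.1380.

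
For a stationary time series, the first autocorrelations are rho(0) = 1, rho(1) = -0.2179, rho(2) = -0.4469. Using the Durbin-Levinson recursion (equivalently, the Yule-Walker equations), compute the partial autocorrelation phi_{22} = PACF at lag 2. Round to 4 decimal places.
\phi_{22} = -0.5190

The PACF at lag k is phi_{kk}, the last component of the solution
to the Yule-Walker system G_k phi = r_k where
  (G_k)_{ij} = rho(|i - j|), (r_k)_i = rho(i), i,j = 1..k.
Equivalently, Durbin-Levinson gives phi_{kk} iteratively:
  phi_{11} = rho(1)
  phi_{kk} = [rho(k) - sum_{j=1..k-1} phi_{k-1,j} rho(k-j)]
            / [1 - sum_{j=1..k-1} phi_{k-1,j} rho(j)],
  phi_{k,j} = phi_{k-1,j} - phi_{kk} phi_{k-1,k-j},  j = 1..k-1.
Step k = 1:
  phi_11 = rho(1) = -0.2179.
Step k = 2:
  phi_22 = [rho(2) - phi_11 rho(1)] / [1 - phi_11 rho(1)] = [-0.4469 - (-0.2179)(-0.2179)] / [1 - (-0.2179)(-0.2179)]
         = -0.49438041 / 0.95251959 = -0.519.
Therefore phi_{22} = -0.5190.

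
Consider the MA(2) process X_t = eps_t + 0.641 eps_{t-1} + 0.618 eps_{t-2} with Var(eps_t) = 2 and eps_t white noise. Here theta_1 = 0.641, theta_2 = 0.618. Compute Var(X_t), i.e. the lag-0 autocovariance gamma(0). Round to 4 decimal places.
\gamma(0) = 3.5856

For an MA(q) process X_t = eps_t + sum_i theta_i eps_{t-i} with
Var(eps_t) = sigma^2, the variance is
  gamma(0) = sigma^2 * (1 + sum_i theta_i^2).
  sum_i theta_i^2 = (0.641)^2 + (0.618)^2 = 0.410881 + 0.381924 = 0.792805.
  gamma(0) = 2 * (1 + 0.792805) = 2 * 1.792805 = 3.58561, which rounds to 3.5856.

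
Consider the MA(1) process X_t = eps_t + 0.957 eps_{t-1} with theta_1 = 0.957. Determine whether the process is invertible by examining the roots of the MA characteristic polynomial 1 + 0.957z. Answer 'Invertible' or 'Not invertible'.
\text{Invertible}

The MA(q) characteristic polynomial is P(z) = 1 + 0.957z.
Invertibility requires all roots to lie outside the unit circle, i.e. |z| > 1 for every root.
This is linear in z: 1 + (0.957) z = 0  =>  z = -1/(0.957) = -1.044932,  |z| = 1.044932.
Moduli of all roots: 1.0449.
All moduli strictly greater than 1? Yes.
Verdict: Invertible.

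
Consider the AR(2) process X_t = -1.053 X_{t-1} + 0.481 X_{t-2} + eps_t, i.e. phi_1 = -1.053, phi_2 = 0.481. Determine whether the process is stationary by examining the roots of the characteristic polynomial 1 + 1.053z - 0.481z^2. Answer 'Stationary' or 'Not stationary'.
\text{Not stationary}

The AR(p) characteristic polynomial is P(z) = 1 + 1.053z - 0.481z^2.
Stationarity requires all roots to lie outside the unit circle, i.e. |z| > 1 for every root.
Set 1 + (1.053) z + (-0.481) z^2 = 0, i.e. a z^2 + b z + c = 0 with a = -0.481, b = 1.053, c = 1.
Discriminant D = b^2 - 4ac = (1.053)^2 - 4*(-0.481)*1 = 1.108809 - (-1.924) = 3.032809.
D >= 0, so the roots are real: z = (-b +/- sqrt(D)) / (2a) = (-1.053 +/- 1.741496) / (-0.962).
  z_1 = (-1.053 + 1.741496) / (-0.962) = -0.7157,   |z_1| = 0.7157.
  z_2 = (-1.053 - 1.741496) / (-0.962) = 2.9049,   |z_2| = 2.9049.
Moduli of all roots: 0.7157, 2.9049.
All moduli strictly greater than 1? No.
Verdict: Not stationary.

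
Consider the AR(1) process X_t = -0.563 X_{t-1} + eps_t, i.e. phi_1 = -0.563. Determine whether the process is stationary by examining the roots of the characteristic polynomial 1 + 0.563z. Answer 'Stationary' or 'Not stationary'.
\text{Stationary}

The AR(p) characteristic polynomial is P(z) = 1 + 0.563z.
Stationarity requires all roots to lie outside the unit circle, i.e. |z| > 1 for every root.
This is linear in z: 1 + (0.563) z = 0  =>  z = -1/(0.563) = -1.776199,  |z| = 1.776199.
Moduli of all roots: 1.7762.
All moduli strictly greater than 1? Yes.
Verdict: Stationary.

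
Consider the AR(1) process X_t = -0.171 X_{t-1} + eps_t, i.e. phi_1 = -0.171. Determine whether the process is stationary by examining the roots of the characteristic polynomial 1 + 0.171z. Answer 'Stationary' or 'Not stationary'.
\text{Stationary}

The AR(p) characteristic polynomial is P(z) = 1 + 0.171z.
Stationarity requires all roots to lie outside the unit circle, i.e. |z| > 1 for every root.
This is linear in z: 1 + (0.171) z = 0  =>  z = -1/(0.171) = -5.847953,  |z| = 5.847953.
Moduli of all roots: 5.8480.
All moduli strictly greater than 1? Yes.
Verdict: Stationary.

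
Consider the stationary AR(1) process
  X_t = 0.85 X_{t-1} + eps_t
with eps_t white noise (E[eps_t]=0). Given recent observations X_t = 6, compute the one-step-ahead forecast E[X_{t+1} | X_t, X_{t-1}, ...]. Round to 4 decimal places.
E[X_{t+1} \mid \mathcal F_t] = 5.1000

For an AR(p) model X_t = c + sum_i phi_i X_{t-i} + eps_t, the
one-step-ahead conditional mean is
  E[X_{t+1} | X_t, ...] = c + sum_i phi_i X_{t+1-i}.
Substitute known values:
  E[X_{t+1} | ...] = (0.85) * (6)
                   = 5.1000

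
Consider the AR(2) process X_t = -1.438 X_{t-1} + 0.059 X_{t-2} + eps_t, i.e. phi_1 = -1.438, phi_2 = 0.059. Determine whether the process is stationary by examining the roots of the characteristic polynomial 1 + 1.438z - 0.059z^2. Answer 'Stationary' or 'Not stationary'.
\text{Not stationary}

The AR(p) characteristic polynomial is P(z) = 1 + 1.438z - 0.059z^2.
Stationarity requires all roots to lie outside the unit circle, i.e. |z| > 1 for every root.
Set 1 + (1.438) z + (-0.059) z^2 = 0, i.e. a z^2 + b z + c = 0 with a = -0.059, b = 1.438, c = 1.
Discriminant D = b^2 - 4ac = (1.438)^2 - 4*(-0.059)*1 = 2.067844 - (-0.236) = 2.303844.
D >= 0, so the roots are real: z = (-b +/- sqrt(D)) / (2a) = (-1.438 +/- 1.517842) / (-0.118).
  z_1 = (-1.438 + 1.517842) / (-0.118) = -0.6766,   |z_1| = 0.6766.
  z_2 = (-1.438 - 1.517842) / (-0.118) = 25.0495,   |z_2| = 25.0495.
Moduli of all roots: 0.6766, 25.0495.
All moduli strictly greater than 1? No.
Verdict: Not stationary.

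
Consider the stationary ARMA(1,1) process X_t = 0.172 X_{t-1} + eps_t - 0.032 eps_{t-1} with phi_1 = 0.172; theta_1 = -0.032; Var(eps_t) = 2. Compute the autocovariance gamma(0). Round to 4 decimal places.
\gamma(0) = 2.0404

Multiply the model equation by X_{t-k} and take expectations. With theta_0 = psi_0 = 1 and psi_j the MA(infinity) weights, this gives
  gamma(k) - sum_i phi_i gamma(k-i) = c_k,
  c_k = sigma^2 * sum_{j=k..q} theta_j psi_{j-k}   (c_k = 0 for k > q),
using gamma(-m) = gamma(m).
psi-weights needed (psi_j = theta_j + sum_i phi_i psi_{j-i}):
  psi_1 = theta_1 + phi_1 = -0.032 + (0.172) = 0.14
Right-hand sides:
  c_0 = sigma^2 (1 + theta_1 psi_1) = 2 * (1 + (-0.032)(0.14)) = 2 * 0.99552 = 1.99104
  c_1 = sigma^2 theta_1 = 2 * (-0.032) = -0.064
  c_2 = 0
Equations for k = 0 and k = 1 (AR order 1):
  gamma(0) = phi_1 gamma(1) + c_0
  gamma(1) = phi_1 gamma(0) + c_1
Substituting the second into the first: gamma(0) (1 - phi_1^2) = c_0 + phi_1 c_1, so
  gamma(0) = (c_0 + phi_1 c_1) / (1 - phi_1^2) = (1.99104 + (0.172)(-0.064)) / (1 - (0.172)^2) = 1.980032 / 0.970416 = 2.040395.
Therefore gamma(0) = 2.0404 (to 4 decimal places).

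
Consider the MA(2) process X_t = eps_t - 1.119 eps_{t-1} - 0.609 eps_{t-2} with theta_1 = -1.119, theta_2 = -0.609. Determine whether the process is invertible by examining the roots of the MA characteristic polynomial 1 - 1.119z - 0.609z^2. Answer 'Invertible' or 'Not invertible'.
\text{Not invertible}

The MA(q) characteristic polynomial is P(z) = 1 - 1.119z - 0.609z^2.
Invertibility requires all roots to lie outside the unit circle, i.e. |z| > 1 for every root.
Set 1 + (-1.119) z + (-0.609) z^2 = 0, i.e. a z^2 + b z + c = 0 with a = -0.609, b = -1.119, c = 1.
Discriminant D = b^2 - 4ac = (-1.119)^2 - 4*(-0.609)*1 = 1.252161 - (-2.436) = 3.688161.
D >= 0, so the roots are real: z = (-b +/- sqrt(D)) / (2a) = (1.119 +/- 1.920459) / (-1.218).
  z_1 = (1.119 + 1.920459) / (-1.218) = -2.4955,   |z_1| = 2.4955.
  z_2 = (1.119 - 1.920459) / (-1.218) = 0.658,   |z_2| = 0.658.
Moduli of all roots: 2.4955, 0.6580.
All moduli strictly greater than 1? No.
Verdict: Not invertible.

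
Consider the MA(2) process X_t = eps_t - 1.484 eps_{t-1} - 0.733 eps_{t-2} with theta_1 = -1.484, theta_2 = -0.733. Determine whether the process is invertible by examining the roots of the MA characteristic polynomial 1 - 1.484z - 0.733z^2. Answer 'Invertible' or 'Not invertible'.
\text{Not invertible}

The MA(q) characteristic polynomial is P(z) = 1 - 1.484z - 0.733z^2.
Invertibility requires all roots to lie outside the unit circle, i.e. |z| > 1 for every root.
Set 1 + (-1.484) z + (-0.733) z^2 = 0, i.e. a z^2 + b z + c = 0 with a = -0.733, b = -1.484, c = 1.
Discriminant D = b^2 - 4ac = (-1.484)^2 - 4*(-0.733)*1 = 2.202256 - (-2.932) = 5.134256.
D >= 0, so the roots are real: z = (-b +/- sqrt(D)) / (2a) = (1.484 +/- 2.26589) / (-1.466).
  z_1 = (1.484 + 2.26589) / (-1.466) = -2.5579,   |z_1| = 2.5579.
  z_2 = (1.484 - 2.26589) / (-1.466) = 0.5333,   |z_2| = 0.5333.
Moduli of all roots: 2.5579, 0.5333.
All moduli strictly greater than 1? No.
Verdict: Not invertible.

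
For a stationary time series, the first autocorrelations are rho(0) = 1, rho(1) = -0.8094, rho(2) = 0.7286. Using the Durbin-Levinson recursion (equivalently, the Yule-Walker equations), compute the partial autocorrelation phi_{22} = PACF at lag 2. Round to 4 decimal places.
\phi_{22} = 0.2130

The PACF at lag k is phi_{kk}, the last component of the solution
to the Yule-Walker system G_k phi = r_k where
  (G_k)_{ij} = rho(|i - j|), (r_k)_i = rho(i), i,j = 1..k.
Equivalently, Durbin-Levinson gives phi_{kk} iteratively:
  phi_{11} = rho(1)
  phi_{kk} = [rho(k) - sum_{j=1..k-1} phi_{k-1,j} rho(k-j)]
            / [1 - sum_{j=1..k-1} phi_{k-1,j} rho(j)],
  phi_{k,j} = phi_{k-1,j} - phi_{kk} phi_{k-1,k-j},  j = 1..k-1.
Step k = 1:
  phi_11 = rho(1) = -0.8094.
Step k = 2:
  phi_22 = [rho(2) - phi_11 rho(1)] / [1 - phi_11 rho(1)] = [0.7286 - (-0.8094)(-0.8094)] / [1 - (-0.8094)(-0.8094)]
         = 0.07347164 / 0.34487164 = 0.213.
Therefore phi_{22} = 0.2130.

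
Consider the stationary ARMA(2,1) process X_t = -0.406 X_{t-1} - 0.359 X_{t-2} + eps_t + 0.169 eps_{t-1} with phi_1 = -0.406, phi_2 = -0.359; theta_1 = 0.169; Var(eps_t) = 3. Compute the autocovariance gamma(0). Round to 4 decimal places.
\gamma(0) = 3.5075

Multiply the model equation by X_{t-k} and take expectations. With theta_0 = psi_0 = 1 and psi_j the MA(infinity) weights, this gives
  gamma(k) - sum_i phi_i gamma(k-i) = c_k,
  c_k = sigma^2 * sum_{j=k..q} theta_j psi_{j-k}   (c_k = 0 for k > q),
using gamma(-m) = gamma(m).
psi-weights needed (psi_j = theta_j + sum_i phi_i psi_{j-i}):
  psi_1 = theta_1 + phi_1 = 0.169 + (-0.406) = -0.237
Right-hand sides:
  c_0 = sigma^2 (1 + theta_1 psi_1) = 3 * (1 + (0.169)(-0.237)) = 3 * 0.959947 = 2.879841
  c_1 = sigma^2 theta_1 = 3 * (0.169) = 0.507
  c_2 = 0
Equations for k = 0, 1, 2 (AR order 2, c_2 = 0):
  (E0) gamma(0) = phi_1 gamma(1) + phi_2 gamma(2) + c_0
  (E1) gamma(1) = phi_1 gamma(0) + phi_2 gamma(1) + c_1
  (E2) gamma(2) = phi_1 gamma(1) + phi_2 gamma(0)
From (E1): gamma(1) = A gamma(0) + B with
  A = phi_1 / (1 - phi_2) = -0.406 / 1.359 = -0.298749,   B = c_1 / (1 - phi_2) = 0.507 / 1.359 = 0.373068.
Insert (E2) into (E0): gamma(0) (1 - phi_2^2) = phi_1 (1 + phi_2) gamma(1) + c_0.
  phi_1 (1 + phi_2) = (-0.406)(0.641) = -0.260246,   1 - phi_2^2 = 0.871119.
Replace gamma(1) by A gamma(0) + B and collect gamma(0):
  gamma(0) [0.871119 - (-0.260246)(-0.298749)] = (-0.260246)(0.373068) + 2.879841
  gamma(0) * 0.793371 = 2.782751
  gamma(0) = 2.782751 / 0.793371 = 3.507504.
Therefore gamma(0) = 3.5075 (to 4 decimal places).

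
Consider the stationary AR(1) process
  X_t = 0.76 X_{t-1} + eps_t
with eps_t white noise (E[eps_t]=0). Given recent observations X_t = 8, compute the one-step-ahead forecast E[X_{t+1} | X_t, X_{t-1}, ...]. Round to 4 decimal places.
E[X_{t+1} \mid \mathcal F_t] = 6.0800

For an AR(p) model X_t = c + sum_i phi_i X_{t-i} + eps_t, the
one-step-ahead conditional mean is
  E[X_{t+1} | X_t, ...] = c + sum_i phi_i X_{t+1-i}.
Substitute known values:
  E[X_{t+1} | ...] = (0.76) * (8)
                   = 6.0800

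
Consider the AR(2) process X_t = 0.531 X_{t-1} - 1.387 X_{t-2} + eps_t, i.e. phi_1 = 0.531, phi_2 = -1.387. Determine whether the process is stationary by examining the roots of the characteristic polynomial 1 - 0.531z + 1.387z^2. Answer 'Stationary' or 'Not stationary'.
\text{Not stationary}

The AR(p) characteristic polynomial is P(z) = 1 - 0.531z + 1.387z^2.
Stationarity requires all roots to lie outside the unit circle, i.e. |z| > 1 for every root.
Set 1 + (-0.531) z + (1.387) z^2 = 0, i.e. a z^2 + b z + c = 0 with a = 1.387, b = -0.531, c = 1.
Discriminant D = b^2 - 4ac = (-0.531)^2 - 4*(1.387)*1 = 0.281961 - (5.548) = -5.266039.
D < 0, so the roots are the complex-conjugate pair z = (-b +/- i sqrt(-D)) / (2a) = 0.1914 +/- 0.8272i.
For a conjugate pair |z|^2 = z * conj(z) = (product of roots) = c/a = 1/(1.387) = 0.720981, so |z| = sqrt(0.720981) = 0.8491 for both roots.
Moduli of all roots: 0.8491, 0.8491.
All moduli strictly greater than 1? No.
Verdict: Not stationary.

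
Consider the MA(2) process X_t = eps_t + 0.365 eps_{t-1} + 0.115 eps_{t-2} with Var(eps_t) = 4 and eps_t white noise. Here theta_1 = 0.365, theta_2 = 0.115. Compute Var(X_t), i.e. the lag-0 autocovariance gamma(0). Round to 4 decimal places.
\gamma(0) = 4.5858

For an MA(q) process X_t = eps_t + sum_i theta_i eps_{t-i} with
Var(eps_t) = sigma^2, the variance is
  gamma(0) = sigma^2 * (1 + sum_i theta_i^2).
  sum_i theta_i^2 = (0.365)^2 + (0.115)^2 = 0.133225 + 0.013225 = 0.14645.
  gamma(0) = 4 * (1 + 0.14645) = 4 * 1.14645 = 4.5858.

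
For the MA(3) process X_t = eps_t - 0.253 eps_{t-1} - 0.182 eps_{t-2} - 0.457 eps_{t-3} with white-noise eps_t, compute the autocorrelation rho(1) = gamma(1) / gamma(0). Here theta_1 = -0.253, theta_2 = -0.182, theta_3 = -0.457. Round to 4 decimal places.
\rho(1) = -0.0948

For an MA(q) process with theta_0 = 1, the autocovariance is
  gamma(k) = sigma^2 * sum_{i=0..q-k} theta_i * theta_{i+k},
and rho(k) = gamma(k) / gamma(0). Sigma^2 cancels.
  numerator   = (1)*(-0.253) + (-0.253)*(-0.182) + (-0.182)*(-0.457) = -0.12378.
  denominator = (1)^2 + (-0.253)^2 + (-0.182)^2 + (-0.457)^2 = 1.305982.
  rho(1) = -0.12378 / 1.305982 = -0.0948.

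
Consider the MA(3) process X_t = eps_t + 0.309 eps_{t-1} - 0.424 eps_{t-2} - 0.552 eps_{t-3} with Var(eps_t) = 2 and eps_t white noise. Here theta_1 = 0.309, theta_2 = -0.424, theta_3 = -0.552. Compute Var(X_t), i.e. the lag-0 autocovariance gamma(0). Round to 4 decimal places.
\gamma(0) = 3.1599

For an MA(q) process X_t = eps_t + sum_i theta_i eps_{t-i} with
Var(eps_t) = sigma^2, the variance is
  gamma(0) = sigma^2 * (1 + sum_i theta_i^2).
  sum_i theta_i^2 = (0.309)^2 + (-0.424)^2 + (-0.552)^2 = 0.095481 + 0.179776 + 0.304704 = 0.579961.
  gamma(0) = 2 * (1 + 0.579961) = 2 * 1.579961 = 3.159922, which rounds to 3.1599.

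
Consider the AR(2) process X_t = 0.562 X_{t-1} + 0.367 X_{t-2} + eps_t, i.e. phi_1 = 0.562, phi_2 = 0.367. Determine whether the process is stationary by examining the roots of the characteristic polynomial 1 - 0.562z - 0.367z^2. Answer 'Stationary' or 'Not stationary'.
\text{Stationary}

The AR(p) characteristic polynomial is P(z) = 1 - 0.562z - 0.367z^2.
Stationarity requires all roots to lie outside the unit circle, i.e. |z| > 1 for every root.
Set 1 + (-0.562) z + (-0.367) z^2 = 0, i.e. a z^2 + b z + c = 0 with a = -0.367, b = -0.562, c = 1.
Discriminant D = b^2 - 4ac = (-0.562)^2 - 4*(-0.367)*1 = 0.315844 - (-1.468) = 1.783844.
D >= 0, so the roots are real: z = (-b +/- sqrt(D)) / (2a) = (0.562 +/- 1.335606) / (-0.734).
  z_1 = (0.562 + 1.335606) / (-0.734) = -2.5853,   |z_1| = 2.5853.
  z_2 = (0.562 - 1.335606) / (-0.734) = 1.054,   |z_2| = 1.054.
Moduli of all roots: 2.5853, 1.0540.
All moduli strictly greater than 1? Yes.
Verdict: Stationary.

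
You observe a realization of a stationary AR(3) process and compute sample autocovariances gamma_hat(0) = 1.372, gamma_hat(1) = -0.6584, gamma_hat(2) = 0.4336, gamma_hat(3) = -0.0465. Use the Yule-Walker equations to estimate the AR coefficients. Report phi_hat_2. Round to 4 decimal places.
\hat\phi_{2} = 0.1980

The Yule-Walker equations for an AR(p) process read, in matrix form,
  Gamma_p phi = r_p,   with   (Gamma_p)_{ij} = gamma(|i - j|),
                       (r_p)_i = gamma(i),   i,j = 1..p.
Substitute the sample gammas (Toeplitz matrix and right-hand side of size 3):
  Gamma_p = [[1.372, -0.6584, 0.4336], [-0.6584, 1.372, -0.6584], [0.4336, -0.6584, 1.372]]
  r_p     = [-0.6584, 0.4336, -0.0465]
Written out (R1..R3):
  (R1) 1.372 phi_1 - 0.6584 phi_2 + 0.4336 phi_3 = -0.6584
  (R2) -0.6584 phi_1 + 1.372 phi_2 - 0.6584 phi_3 = 0.4336
  (R3) 0.4336 phi_1 - 0.6584 phi_2 + 1.372 phi_3 = -0.0465
Gaussian elimination:
  R2 <- R2 - (-0.6584/1.372) R1 = R2 - (-0.479883) R1:  1.056045 phi_2 - 0.450323 phi_3 = 0.117645
  R3 <- R3 - (0.4336/1.372) R1 = R3 - (0.316035) R1:  -0.450323 phi_2 + 1.234967 phi_3 = 0.161577
  R3 <- R3 - (-0.450323/1.056045) R2 = R3 - (-0.426424) R2:  1.042939 phi_3 = 0.211744
Back-substitution:
  phi_hat_3 = 0.211744 / 1.042939 = 0.203026
  phi_hat_2 = (0.117645 - (-0.450323)(0.203026)) / 1.056045 = 0.197977
  phi_hat_1 = (-0.6584 - (-0.6584)(0.197977) - (0.4336)(0.203026)) / 1.372 = -0.449041
So phi_hat = [-0.4490, 0.1980, 0.2030].
Therefore phi_hat_2 = 0.1980.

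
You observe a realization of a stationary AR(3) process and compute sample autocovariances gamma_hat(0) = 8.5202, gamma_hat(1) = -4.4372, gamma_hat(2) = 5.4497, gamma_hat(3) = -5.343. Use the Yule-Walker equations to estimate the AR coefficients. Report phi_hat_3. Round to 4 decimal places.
\hat\phi_{3} = -0.3670

The Yule-Walker equations for an AR(p) process read, in matrix form,
  Gamma_p phi = r_p,   with   (Gamma_p)_{ij} = gamma(|i - j|),
                       (r_p)_i = gamma(i),   i,j = 1..p.
Substitute the sample gammas (Toeplitz matrix and right-hand side of size 3):
  Gamma_p = [[8.5202, -4.4372, 5.4497], [-4.4372, 8.5202, -4.4372], [5.4497, -4.4372, 8.5202]]
  r_p     = [-4.4372, 5.4497, -5.343]
Written out (R1..R3):
  (R1) 8.5202 phi_1 - 4.4372 phi_2 + 5.4497 phi_3 = -4.4372
  (R2) -4.4372 phi_1 + 8.5202 phi_2 - 4.4372 phi_3 = 5.4497
  (R3) 5.4497 phi_1 - 4.4372 phi_2 + 8.5202 phi_3 = -5.343
Gaussian elimination:
  R2 <- R2 - (-4.4372/8.5202) R1 = R2 - (-0.520786) R1:  6.209369 phi_2 - 1.599073 phi_3 = 3.138869
  R3 <- R3 - (5.4497/8.5202) R1 = R3 - (0.639621) R1:  -1.599073 phi_2 + 5.034457 phi_3 = -2.504873
  R3 <- R3 - (-1.599073/6.209369) R2 = R3 - (-0.257526) R2:  4.622654 phi_3 = -1.696533
Back-substitution:
  phi_hat_3 = -1.696533 / 4.622654 = -0.367004
  phi_hat_2 = (3.138869 - (-1.599073)(-0.367004)) / 6.209369 = 0.410992
  phi_hat_1 = (-4.4372 - (-4.4372)(0.410992) - (5.4497)(-0.367004)) / 8.5202 = -0.072003
So phi_hat = [-0.0720, 0.4110, -0.3670].
Therefore phi_hat_3 = -0.3670.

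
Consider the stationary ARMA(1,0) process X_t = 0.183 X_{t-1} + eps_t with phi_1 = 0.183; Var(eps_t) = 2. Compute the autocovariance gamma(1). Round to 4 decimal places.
\gamma(1) = 0.3787

Multiply the model equation by X_{t-k} and take expectations. With theta_0 = psi_0 = 1 and psi_j the MA(infinity) weights, this gives
  gamma(k) - sum_i phi_i gamma(k-i) = c_k,
  c_k = sigma^2 * sum_{j=k..q} theta_j psi_{j-k}   (c_k = 0 for k > q),
using gamma(-m) = gamma(m).
Pure AR (q = 0): c_0 = sigma^2 = 2, c_k = 0 for k >= 1.
Equations for k = 0 and k = 1 (AR order 1):
  gamma(0) = phi_1 gamma(1) + c_0
  gamma(1) = phi_1 gamma(0) + c_1
Substituting the second into the first: gamma(0) (1 - phi_1^2) = c_0 + phi_1 c_1, so
  gamma(0) = c_0 / (1 - phi_1^2) = 2 / (1 - (0.183)^2) = 2 / 0.966511 = 2.069299.
  gamma(1) = phi_1 gamma(0) = (0.183)(2.069299) = 0.378682.
Therefore gamma(1) = 0.3787 (to 4 decimal places).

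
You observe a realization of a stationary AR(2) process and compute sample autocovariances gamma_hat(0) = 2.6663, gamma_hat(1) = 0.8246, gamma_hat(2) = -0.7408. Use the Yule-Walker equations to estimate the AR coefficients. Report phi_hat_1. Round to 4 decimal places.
\hat\phi_{1} = 0.4370

The Yule-Walker equations for an AR(p) process read, in matrix form,
  Gamma_p phi = r_p,   with   (Gamma_p)_{ij} = gamma(|i - j|),
                       (r_p)_i = gamma(i),   i,j = 1..p.
Substitute the sample gammas (Toeplitz matrix and right-hand side of size 2):
  Gamma_p = [[2.6663, 0.8246], [0.8246, 2.6663]]
  r_p     = [0.8246, -0.7408]
Written out:
  2.6663 phi_1 + 0.8246 phi_2 = 0.8246
  0.8246 phi_1 + 2.6663 phi_2 = -0.7408
Solve by Cramer's rule:
  det = gamma(0)^2 - gamma(1)^2 = (2.6663)^2 - (0.8246)^2 = 7.10915569 - 0.67996516 = 6.42919053
  phi_hat_1 = [gamma(1) gamma(0) - gamma(1) gamma(2)] / det = [(0.8246)(2.6663) - (0.8246)(-0.7408)] / 6.42919053 = 2.80949466 / 6.42919053 = 0.437
  phi_hat_2 = [gamma(0) gamma(2) - gamma(1)^2] / det = [(2.6663)(-0.7408) - (0.8246)^2] / 6.42919053 = -2.6551602 / 6.42919053 = -0.413
So phi_hat = [0.4370, -0.4130].
Therefore phi_hat_1 = 0.4370.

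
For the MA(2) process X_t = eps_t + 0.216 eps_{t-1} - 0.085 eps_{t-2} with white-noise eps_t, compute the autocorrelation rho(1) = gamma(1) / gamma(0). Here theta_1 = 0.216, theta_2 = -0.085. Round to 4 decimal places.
\rho(1) = 0.1875

For an MA(q) process with theta_0 = 1, the autocovariance is
  gamma(k) = sigma^2 * sum_{i=0..q-k} theta_i * theta_{i+k},
and rho(k) = gamma(k) / gamma(0). Sigma^2 cancels.
  numerator   = (1)*(0.216) + (0.216)*(-0.085) = 0.19764.
  denominator = (1)^2 + (0.216)^2 + (-0.085)^2 = 1.053881.
  rho(1) = 0.19764 / 1.053881 = 0.1875.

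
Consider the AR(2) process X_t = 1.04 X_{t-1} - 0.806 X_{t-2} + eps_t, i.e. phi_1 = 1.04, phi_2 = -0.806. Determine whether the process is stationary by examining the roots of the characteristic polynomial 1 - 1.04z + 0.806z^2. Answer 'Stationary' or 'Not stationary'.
\text{Stationary}

The AR(p) characteristic polynomial is P(z) = 1 - 1.04z + 0.806z^2.
Stationarity requires all roots to lie outside the unit circle, i.e. |z| > 1 for every root.
Set 1 + (-1.04) z + (0.806) z^2 = 0, i.e. a z^2 + b z + c = 0 with a = 0.806, b = -1.04, c = 1.
Discriminant D = b^2 - 4ac = (-1.04)^2 - 4*(0.806)*1 = 1.0816 - (3.224) = -2.1424.
D < 0, so the roots are the complex-conjugate pair z = (-b +/- i sqrt(-D)) / (2a) = 0.6452 +/- 0.908i.
For a conjugate pair |z|^2 = z * conj(z) = (product of roots) = c/a = 1/(0.806) = 1.240695, so |z| = sqrt(1.240695) = 1.1139 for both roots.
Moduli of all roots: 1.1139, 1.1139.
All moduli strictly greater than 1? Yes.
Verdict: Stationary.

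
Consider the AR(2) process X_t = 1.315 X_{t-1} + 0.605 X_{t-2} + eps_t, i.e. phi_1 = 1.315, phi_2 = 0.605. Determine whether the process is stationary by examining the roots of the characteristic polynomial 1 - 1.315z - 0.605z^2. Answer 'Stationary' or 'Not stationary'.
\text{Not stationary}

The AR(p) characteristic polynomial is P(z) = 1 - 1.315z - 0.605z^2.
Stationarity requires all roots to lie outside the unit circle, i.e. |z| > 1 for every root.
Set 1 + (-1.315) z + (-0.605) z^2 = 0, i.e. a z^2 + b z + c = 0 with a = -0.605, b = -1.315, c = 1.
Discriminant D = b^2 - 4ac = (-1.315)^2 - 4*(-0.605)*1 = 1.729225 - (-2.42) = 4.149225.
D >= 0, so the roots are real: z = (-b +/- sqrt(D)) / (2a) = (1.315 +/- 2.036965) / (-1.21).
  z_1 = (1.315 + 2.036965) / (-1.21) = -2.7702,   |z_1| = 2.7702.
  z_2 = (1.315 - 2.036965) / (-1.21) = 0.5967,   |z_2| = 0.5967.
Moduli of all roots: 2.7702, 0.5967.
All moduli strictly greater than 1? No.
Verdict: Not stationary.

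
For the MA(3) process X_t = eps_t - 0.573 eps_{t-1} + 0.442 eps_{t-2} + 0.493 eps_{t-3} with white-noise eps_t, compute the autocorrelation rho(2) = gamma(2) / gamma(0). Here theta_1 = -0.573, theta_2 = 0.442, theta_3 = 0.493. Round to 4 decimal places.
\rho(2) = 0.0903

For an MA(q) process with theta_0 = 1, the autocovariance is
  gamma(k) = sigma^2 * sum_{i=0..q-k} theta_i * theta_{i+k},
and rho(k) = gamma(k) / gamma(0). Sigma^2 cancels.
  numerator   = (1)*(0.442) + (-0.573)*(0.493) = 0.159511.
  denominator = (1)^2 + (-0.573)^2 + (0.442)^2 + (0.493)^2 = 1.766742.
  rho(2) = 0.159511 / 1.766742 = 0.0903.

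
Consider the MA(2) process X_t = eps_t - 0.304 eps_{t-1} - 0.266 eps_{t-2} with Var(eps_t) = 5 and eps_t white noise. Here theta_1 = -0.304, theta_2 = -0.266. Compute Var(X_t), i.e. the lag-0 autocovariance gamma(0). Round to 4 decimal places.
\gamma(0) = 5.8159

For an MA(q) process X_t = eps_t + sum_i theta_i eps_{t-i} with
Var(eps_t) = sigma^2, the variance is
  gamma(0) = sigma^2 * (1 + sum_i theta_i^2).
  sum_i theta_i^2 = (-0.304)^2 + (-0.266)^2 = 0.092416 + 0.070756 = 0.163172.
  gamma(0) = 5 * (1 + 0.163172) = 5 * 1.163172 = 5.81586, which rounds to 5.8159.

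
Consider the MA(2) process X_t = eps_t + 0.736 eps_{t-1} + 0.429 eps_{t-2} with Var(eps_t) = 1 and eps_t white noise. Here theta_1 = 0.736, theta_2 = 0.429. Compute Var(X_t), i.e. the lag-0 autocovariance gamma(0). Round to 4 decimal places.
\gamma(0) = 1.7257

For an MA(q) process X_t = eps_t + sum_i theta_i eps_{t-i} with
Var(eps_t) = sigma^2, the variance is
  gamma(0) = sigma^2 * (1 + sum_i theta_i^2).
  sum_i theta_i^2 = (0.736)^2 + (0.429)^2 = 0.541696 + 0.184041 = 0.725737.
  gamma(0) = 1 * (1 + 0.725737) = 1 * 1.725737 = 1.725737, which rounds to 1.7257.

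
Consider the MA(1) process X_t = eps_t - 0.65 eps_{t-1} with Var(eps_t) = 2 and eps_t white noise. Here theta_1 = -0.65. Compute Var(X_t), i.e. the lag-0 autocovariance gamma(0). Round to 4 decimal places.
\gamma(0) = 2.8450

For an MA(q) process X_t = eps_t + sum_i theta_i eps_{t-i} with
Var(eps_t) = sigma^2, the variance is
  gamma(0) = sigma^2 * (1 + sum_i theta_i^2).
  sum_i theta_i^2 = (-0.65)^2 = 0.4225.
  gamma(0) = 2 * (1 + 0.4225) = 2 * 1.4225 = 2.845, which rounds to 2.8450.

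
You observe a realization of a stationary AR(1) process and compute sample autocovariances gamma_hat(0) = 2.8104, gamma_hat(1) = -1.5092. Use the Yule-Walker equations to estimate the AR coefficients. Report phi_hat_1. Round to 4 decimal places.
\hat\phi_{1} = -0.5370

The Yule-Walker equations for an AR(p) process read, in matrix form,
  Gamma_p phi = r_p,   with   (Gamma_p)_{ij} = gamma(|i - j|),
                       (r_p)_i = gamma(i),   i,j = 1..p.
Substitute the sample gammas (Toeplitz matrix and right-hand side of size 1):
  Gamma_p = [[2.8104]]
  r_p     = [-1.5092]
With p = 1 this is the single equation gamma(0) phi_1 = gamma(1):
  phi_hat_1 = gamma(1) / gamma(0) = -1.5092 / 2.8104 = -0.5370.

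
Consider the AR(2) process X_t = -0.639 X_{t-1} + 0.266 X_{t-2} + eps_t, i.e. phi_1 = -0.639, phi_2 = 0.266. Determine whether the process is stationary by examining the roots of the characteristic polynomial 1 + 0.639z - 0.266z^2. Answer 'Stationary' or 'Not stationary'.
\text{Stationary}

The AR(p) characteristic polynomial is P(z) = 1 + 0.639z - 0.266z^2.
Stationarity requires all roots to lie outside the unit circle, i.e. |z| > 1 for every root.
Set 1 + (0.639) z + (-0.266) z^2 = 0, i.e. a z^2 + b z + c = 0 with a = -0.266, b = 0.639, c = 1.
Discriminant D = b^2 - 4ac = (0.639)^2 - 4*(-0.266)*1 = 0.408321 - (-1.064) = 1.472321.
D >= 0, so the roots are real: z = (-b +/- sqrt(D)) / (2a) = (-0.639 +/- 1.213392) / (-0.532).
  z_1 = (-0.639 + 1.213392) / (-0.532) = -1.0797,   |z_1| = 1.0797.
  z_2 = (-0.639 - 1.213392) / (-0.532) = 3.4819,   |z_2| = 3.4819.
Moduli of all roots: 1.0797, 3.4819.
All moduli strictly greater than 1? Yes.
Verdict: Stationary.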